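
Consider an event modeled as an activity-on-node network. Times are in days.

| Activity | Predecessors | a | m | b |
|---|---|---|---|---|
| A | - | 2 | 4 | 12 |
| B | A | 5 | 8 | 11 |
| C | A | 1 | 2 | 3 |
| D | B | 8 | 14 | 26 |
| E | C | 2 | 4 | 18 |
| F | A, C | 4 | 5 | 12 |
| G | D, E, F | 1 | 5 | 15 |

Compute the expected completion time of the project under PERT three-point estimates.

te_A = (2 + 4·4 + 12)/6 = 30/6 = 5
te_B = (5 + 4·8 + 11)/6 = 48/6 = 8
te_C = (1 + 4·2 + 3)/6 = 12/6 = 2
te_D = (8 + 4·14 + 26)/6 = 90/6 = 15
te_E = (2 + 4·4 + 18)/6 = 36/6 = 6
te_F = (4 + 4·5 + 12)/6 = 36/6 = 6
te_G = (1 + 4·5 + 15)/6 = 36/6 = 6

Forward pass:
ES_A = 0; EF_A = 5
ES_B = 5; EF_B = 5+8 = 13
ES_C = 5; EF_C = 5+2 = 7
ES_D = 13; EF_D = 13+15 = 28
ES_E = 7; EF_E = 7+6 = 13
ES_F = max(EF_A=5, EF_C=7) = 7; EF_F = 7+6 = 13
ES_G = max(EF_D=28, EF_E=13, EF_F=13) = 28; EF_G = 28+6 = 34
Expected project duration μ = 34 days. Critical path: A → B → D → G.

34 days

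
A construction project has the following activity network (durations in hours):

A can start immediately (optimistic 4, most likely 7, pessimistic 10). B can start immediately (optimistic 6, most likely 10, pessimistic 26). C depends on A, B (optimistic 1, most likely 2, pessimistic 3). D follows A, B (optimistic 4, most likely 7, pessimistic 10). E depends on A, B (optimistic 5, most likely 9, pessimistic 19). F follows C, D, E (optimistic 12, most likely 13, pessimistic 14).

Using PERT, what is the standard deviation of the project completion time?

4.08 hours

te_A = (4 + 4·7 + 10)/6 = 42/6 = 7; σ²_A = ((10−4)/6)² = 1.000
te_B = (6 + 4·10 + 26)/6 = 72/6 = 12; σ²_B = ((26−6)/6)² = 11.111
te_C = (1 + 4·2 + 3)/6 = 12/6 = 2; σ²_C = ((3−1)/6)² = 0.111
te_D = (4 + 4·7 + 10)/6 = 42/6 = 7; σ²_D = ((10−4)/6)² = 1.000
te_E = (5 + 4·9 + 19)/6 = 60/6 = 10; σ²_E = ((19−5)/6)² = 5.444
te_F = (12 + 4·13 + 14)/6 = 78/6 = 13; σ²_F = ((14−12)/6)² = 0.111

Forward pass:
ES_A = 0; EF_A = 7
ES_B = 0; EF_B = 12
ES_C = max(EF_A=7, EF_B=12) = 12; EF_C = 12+2 = 14
ES_D = max(EF_A=7, EF_B=12) = 12; EF_D = 12+7 = 19
ES_E = max(EF_A=7, EF_B=12) = 12; EF_E = 12+10 = 22
ES_F = max(EF_C=14, EF_D=19, EF_E=22) = 22; EF_F = 22+13 = 35
Expected project duration μ = 35 hours. Critical path: B → E → F.

Variance along critical path = 11.111 + 5.444 + 0.111 = 16.667
σ = √16.667 = 4.082 hours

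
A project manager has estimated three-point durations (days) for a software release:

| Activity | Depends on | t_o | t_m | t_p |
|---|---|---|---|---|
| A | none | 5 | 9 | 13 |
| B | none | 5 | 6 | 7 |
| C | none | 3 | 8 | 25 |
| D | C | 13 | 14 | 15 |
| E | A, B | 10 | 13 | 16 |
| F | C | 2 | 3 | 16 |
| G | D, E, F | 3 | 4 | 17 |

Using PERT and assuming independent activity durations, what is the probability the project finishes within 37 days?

0.946

te_A = (5 + 4·9 + 13)/6 = 54/6 = 9; σ²_A = ((13−5)/6)² = 1.778
te_B = (5 + 4·6 + 7)/6 = 36/6 = 6; σ²_B = ((7−5)/6)² = 0.111
te_C = (3 + 4·8 + 25)/6 = 60/6 = 10; σ²_C = ((25−3)/6)² = 13.444
te_D = (13 + 4·14 + 15)/6 = 84/6 = 14; σ²_D = ((15−13)/6)² = 0.111
te_E = (10 + 4·13 + 16)/6 = 78/6 = 13; σ²_E = ((16−10)/6)² = 1.000
te_F = (2 + 4·3 + 16)/6 = 30/6 = 5; σ²_F = ((16−2)/6)² = 5.444
te_G = (3 + 4·4 + 17)/6 = 36/6 = 6; σ²_G = ((17−3)/6)² = 5.444

Forward pass:
ES_A = 0; EF_A = 9
ES_B = 0; EF_B = 6
ES_C = 0; EF_C = 10
ES_D = 10; EF_D = 10+14 = 24
ES_E = max(EF_A=9, EF_B=6) = 9; EF_E = 9+13 = 22
ES_F = 10; EF_F = 10+5 = 15
ES_G = max(EF_D=24, EF_E=22, EF_F=15) = 24; EF_G = 24+6 = 30
Expected project duration μ = 30 days. Critical path: C → D → G.

Variance along critical path = 13.444 + 0.111 + 5.444 = 19.000; σ = √19.000 = 4.359 days.
Z = (37 − 30) / 4.359 = 1.606
P(T ≤ 37) = Φ(1.606) ≈ 0.946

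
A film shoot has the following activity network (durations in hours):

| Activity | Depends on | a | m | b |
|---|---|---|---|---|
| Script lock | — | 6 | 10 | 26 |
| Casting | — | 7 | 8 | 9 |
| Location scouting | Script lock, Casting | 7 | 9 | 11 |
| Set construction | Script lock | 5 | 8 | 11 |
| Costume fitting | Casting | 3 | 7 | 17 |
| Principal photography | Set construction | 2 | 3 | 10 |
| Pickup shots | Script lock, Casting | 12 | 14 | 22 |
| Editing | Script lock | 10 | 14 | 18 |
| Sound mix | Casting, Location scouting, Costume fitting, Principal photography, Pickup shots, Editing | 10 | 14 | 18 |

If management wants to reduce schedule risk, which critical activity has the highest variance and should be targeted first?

te_Script lock = (6 + 4·10 + 26)/6 = 72/6 = 12; σ²_Script lock = ((26−6)/6)² = 11.111
te_Casting = (7 + 4·8 + 9)/6 = 48/6 = 8; σ²_Casting = ((9−7)/6)² = 0.111
te_Location scouting = (7 + 4·9 + 11)/6 = 54/6 = 9; σ²_Location scouting = ((11−7)/6)² = 0.444
te_Set construction = (5 + 4·8 + 11)/6 = 48/6 = 8; σ²_Set construction = ((11−5)/6)² = 1.000
te_Costume fitting = (3 + 4·7 + 17)/6 = 48/6 = 8; σ²_Costume fitting = ((17−3)/6)² = 5.444
te_Principal photography = (2 + 4·3 + 10)/6 = 24/6 = 4; σ²_Principal photography = ((10−2)/6)² = 1.778
te_Pickup shots = (12 + 4·14 + 22)/6 = 90/6 = 15; σ²_Pickup shots = ((22−12)/6)² = 2.778
te_Editing = (10 + 4·14 + 18)/6 = 84/6 = 14; σ²_Editing = ((18−10)/6)² = 1.778
te_Sound mix = (10 + 4·14 + 18)/6 = 84/6 = 14; σ²_Sound mix = ((18−10)/6)² = 1.778

Forward pass:
ES_Script lock = 0; EF_Script lock = 12
ES_Casting = 0; EF_Casting = 8
ES_Location scouting = max(EF_Script lock=12, EF_Casting=8) = 12; EF_Location scouting = 12+9 = 21
ES_Set construction = 12; EF_Set construction = 12+8 = 20
ES_Costume fitting = 8; EF_Costume fitting = 8+8 = 16
ES_Principal photography = 20; EF_Principal photography = 20+4 = 24
ES_Pickup shots = max(EF_Script lock=12, EF_Casting=8) = 12; EF_Pickup shots = 12+15 = 27
ES_Editing = 12; EF_Editing = 12+14 = 26
ES_Sound mix = max(EF_Casting=8, EF_Location scouting=21, EF_Costume fitting=16, EF_Principal photography=24, EF_Pickup shots=27, EF_Editing=26) = 27; EF_Sound mix = 27+14 = 41
Expected project duration μ = 41 hours. Critical path: Script lock → Pickup shots → Sound mix.

Variances on critical path: σ²_Script lock=11.111, σ²_Pickup shots=2.778, σ²_Sound mix=1.778.
Largest is σ²_Script lock = 11.111.

Script lock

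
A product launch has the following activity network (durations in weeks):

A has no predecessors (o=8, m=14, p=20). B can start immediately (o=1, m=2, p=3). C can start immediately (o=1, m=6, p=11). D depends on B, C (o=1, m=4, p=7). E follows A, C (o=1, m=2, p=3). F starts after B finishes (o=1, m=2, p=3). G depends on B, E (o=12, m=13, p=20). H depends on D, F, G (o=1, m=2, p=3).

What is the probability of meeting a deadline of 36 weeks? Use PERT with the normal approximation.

0.949

te_A = (8 + 4·14 + 20)/6 = 84/6 = 14; σ²_A = ((20−8)/6)² = 4.000
te_B = (1 + 4·2 + 3)/6 = 12/6 = 2; σ²_B = ((3−1)/6)² = 0.111
te_C = (1 + 4·6 + 11)/6 = 36/6 = 6; σ²_C = ((11−1)/6)² = 2.778
te_D = (1 + 4·4 + 7)/6 = 24/6 = 4; σ²_D = ((7−1)/6)² = 1.000
te_E = (1 + 4·2 + 3)/6 = 12/6 = 2; σ²_E = ((3−1)/6)² = 0.111
te_F = (1 + 4·2 + 3)/6 = 12/6 = 2; σ²_F = ((3−1)/6)² = 0.111
te_G = (12 + 4·13 + 20)/6 = 84/6 = 14; σ²_G = ((20−12)/6)² = 1.778
te_H = (1 + 4·2 + 3)/6 = 12/6 = 2; σ²_H = ((3−1)/6)² = 0.111

Forward pass:
ES_A = 0; EF_A = 14
ES_B = 0; EF_B = 2
ES_C = 0; EF_C = 6
ES_D = max(EF_B=2, EF_C=6) = 6; EF_D = 6+4 = 10
ES_E = max(EF_A=14, EF_C=6) = 14; EF_E = 14+2 = 16
ES_F = 2; EF_F = 2+2 = 4
ES_G = max(EF_B=2, EF_E=16) = 16; EF_G = 16+14 = 30
ES_H = max(EF_D=10, EF_F=4, EF_G=30) = 30; EF_H = 30+2 = 32
Expected project duration μ = 32 weeks. Critical path: A → E → G → H.

Variance along critical path = 4.000 + 0.111 + 1.778 + 0.111 = 6.000; σ = √6.000 = 2.449 weeks.
Z = (36 − 32) / 2.449 = 1.633
P(T ≤ 36) = Φ(1.633) ≈ 0.949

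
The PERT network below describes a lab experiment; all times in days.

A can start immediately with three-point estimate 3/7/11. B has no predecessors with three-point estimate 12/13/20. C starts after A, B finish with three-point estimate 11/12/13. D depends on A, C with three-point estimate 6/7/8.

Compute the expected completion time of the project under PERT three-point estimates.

33 days

te_A = (3 + 4·7 + 11)/6 = 42/6 = 7
te_B = (12 + 4·13 + 20)/6 = 84/6 = 14
te_C = (11 + 4·12 + 13)/6 = 72/6 = 12
te_D = (6 + 4·7 + 8)/6 = 42/6 = 7

Forward pass:
ES_A = 0; EF_A = 7
ES_B = 0; EF_B = 14
ES_C = max(EF_A=7, EF_B=14) = 14; EF_C = 14+12 = 26
ES_D = max(EF_A=7, EF_C=26) = 26; EF_D = 26+7 = 33
Expected project duration μ = 33 days. Critical path: B → C → D.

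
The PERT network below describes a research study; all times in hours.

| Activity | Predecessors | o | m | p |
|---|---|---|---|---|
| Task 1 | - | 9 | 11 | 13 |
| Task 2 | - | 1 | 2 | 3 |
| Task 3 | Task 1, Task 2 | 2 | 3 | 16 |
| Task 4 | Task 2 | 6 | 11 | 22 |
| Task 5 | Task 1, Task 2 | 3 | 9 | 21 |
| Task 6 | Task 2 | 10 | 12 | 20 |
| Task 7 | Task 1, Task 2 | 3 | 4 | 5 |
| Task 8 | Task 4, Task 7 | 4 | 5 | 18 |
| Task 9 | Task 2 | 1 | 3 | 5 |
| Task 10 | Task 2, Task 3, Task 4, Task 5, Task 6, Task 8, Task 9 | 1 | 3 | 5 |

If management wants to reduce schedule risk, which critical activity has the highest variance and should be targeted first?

Task 8

te_Task 1 = (9 + 4·11 + 13)/6 = 66/6 = 11; σ²_Task 1 = ((13−9)/6)² = 0.444
te_Task 2 = (1 + 4·2 + 3)/6 = 12/6 = 2; σ²_Task 2 = ((3−1)/6)² = 0.111
te_Task 3 = (2 + 4·3 + 16)/6 = 30/6 = 5; σ²_Task 3 = ((16−2)/6)² = 5.444
te_Task 4 = (6 + 4·11 + 22)/6 = 72/6 = 12; σ²_Task 4 = ((22−6)/6)² = 7.111
te_Task 5 = (3 + 4·9 + 21)/6 = 60/6 = 10; σ²_Task 5 = ((21−3)/6)² = 9.000
te_Task 6 = (10 + 4·12 + 20)/6 = 78/6 = 13; σ²_Task 6 = ((20−10)/6)² = 2.778
te_Task 7 = (3 + 4·4 + 5)/6 = 24/6 = 4; σ²_Task 7 = ((5−3)/6)² = 0.111
te_Task 8 = (4 + 4·5 + 18)/6 = 42/6 = 7; σ²_Task 8 = ((18−4)/6)² = 5.444
te_Task 9 = (1 + 4·3 + 5)/6 = 18/6 = 3; σ²_Task 9 = ((5−1)/6)² = 0.444
te_Task 10 = (1 + 4·3 + 5)/6 = 18/6 = 3; σ²_Task 10 = ((5−1)/6)² = 0.444

Forward pass:
ES_Task 1 = 0; EF_Task 1 = 11
ES_Task 2 = 0; EF_Task 2 = 2
ES_Task 3 = max(EF_Task 1=11, EF_Task 2=2) = 11; EF_Task 3 = 11+5 = 16
ES_Task 4 = 2; EF_Task 4 = 2+12 = 14
ES_Task 5 = max(EF_Task 1=11, EF_Task 2=2) = 11; EF_Task 5 = 11+10 = 21
ES_Task 6 = 2; EF_Task 6 = 2+13 = 15
ES_Task 7 = max(EF_Task 1=11, EF_Task 2=2) = 11; EF_Task 7 = 11+4 = 15
ES_Task 8 = max(EF_Task 4=14, EF_Task 7=15) = 15; EF_Task 8 = 15+7 = 22
ES_Task 9 = 2; EF_Task 9 = 2+3 = 5
ES_Task 10 = max(EF_Task 2=2, EF_Task 3=16, EF_Task 4=14, EF_Task 5=21, EF_Task 6=15, EF_Task 8=22, EF_Task 9=5) = 22; EF_Task 10 = 22+3 = 25
Expected project duration μ = 25 hours. Critical path: Task 1 → Task 7 → Task 8 → Task 10.

Variances on critical path: σ²_Task 1=0.444, σ²_Task 7=0.111, σ²_Task 8=5.444, σ²_Task 10=0.444.
Largest is σ²_Task 8 = 5.444.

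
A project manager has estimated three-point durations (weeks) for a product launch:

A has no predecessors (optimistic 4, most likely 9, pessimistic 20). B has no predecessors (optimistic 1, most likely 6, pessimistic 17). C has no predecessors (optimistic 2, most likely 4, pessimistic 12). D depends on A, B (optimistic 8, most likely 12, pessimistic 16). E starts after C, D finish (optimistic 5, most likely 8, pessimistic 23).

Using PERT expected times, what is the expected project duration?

te_A = (4 + 4·9 + 20)/6 = 60/6 = 10
te_B = (1 + 4·6 + 17)/6 = 42/6 = 7
te_C = (2 + 4·4 + 12)/6 = 30/6 = 5
te_D = (8 + 4·12 + 16)/6 = 72/6 = 12
te_E = (5 + 4·8 + 23)/6 = 60/6 = 10

Forward pass:
ES_A = 0; EF_A = 10
ES_B = 0; EF_B = 7
ES_C = 0; EF_C = 5
ES_D = max(EF_A=10, EF_B=7) = 10; EF_D = 10+12 = 22
ES_E = max(EF_C=5, EF_D=22) = 22; EF_E = 22+10 = 32
Expected project duration μ = 32 weeks. Critical path: A → D → E.

32 weeks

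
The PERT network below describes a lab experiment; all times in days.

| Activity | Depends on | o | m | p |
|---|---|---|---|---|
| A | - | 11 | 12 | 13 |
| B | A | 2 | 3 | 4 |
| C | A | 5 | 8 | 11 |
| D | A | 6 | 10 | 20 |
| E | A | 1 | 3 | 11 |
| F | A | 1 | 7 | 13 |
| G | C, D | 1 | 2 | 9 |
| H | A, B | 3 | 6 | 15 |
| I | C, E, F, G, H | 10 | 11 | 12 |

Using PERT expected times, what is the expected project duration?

te_A = (11 + 4·12 + 13)/6 = 72/6 = 12
te_B = (2 + 4·3 + 4)/6 = 18/6 = 3
te_C = (5 + 4·8 + 11)/6 = 48/6 = 8
te_D = (6 + 4·10 + 20)/6 = 66/6 = 11
te_E = (1 + 4·3 + 11)/6 = 24/6 = 4
te_F = (1 + 4·7 + 13)/6 = 42/6 = 7
te_G = (1 + 4·2 + 9)/6 = 18/6 = 3
te_H = (3 + 4·6 + 15)/6 = 42/6 = 7
te_I = (10 + 4·11 + 12)/6 = 66/6 = 11

Forward pass:
ES_A = 0; EF_A = 12
ES_B = 12; EF_B = 12+3 = 15
ES_C = 12; EF_C = 12+8 = 20
ES_D = 12; EF_D = 12+11 = 23
ES_E = 12; EF_E = 12+4 = 16
ES_F = 12; EF_F = 12+7 = 19
ES_G = max(EF_C=20, EF_D=23) = 23; EF_G = 23+3 = 26
ES_H = max(EF_A=12, EF_B=15) = 15; EF_H = 15+7 = 22
ES_I = max(EF_C=20, EF_E=16, EF_F=19, EF_G=26, EF_H=22) = 26; EF_I = 26+11 = 37
Expected project duration μ = 37 days. Critical path: A → D → G → I.

37 days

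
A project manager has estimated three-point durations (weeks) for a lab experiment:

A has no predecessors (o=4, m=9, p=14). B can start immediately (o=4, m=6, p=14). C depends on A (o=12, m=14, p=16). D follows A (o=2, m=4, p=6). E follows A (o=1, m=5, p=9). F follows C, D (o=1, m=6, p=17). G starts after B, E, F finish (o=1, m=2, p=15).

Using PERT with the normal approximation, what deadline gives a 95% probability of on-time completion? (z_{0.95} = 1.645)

te_A = (4 + 4·9 + 14)/6 = 54/6 = 9; σ²_A = ((14−4)/6)² = 2.778
te_B = (4 + 4·6 + 14)/6 = 42/6 = 7; σ²_B = ((14−4)/6)² = 2.778
te_C = (12 + 4·14 + 16)/6 = 84/6 = 14; σ²_C = ((16−12)/6)² = 0.444
te_D = (2 + 4·4 + 6)/6 = 24/6 = 4; σ²_D = ((6−2)/6)² = 0.444
te_E = (1 + 4·5 + 9)/6 = 30/6 = 5; σ²_E = ((9−1)/6)² = 1.778
te_F = (1 + 4·6 + 17)/6 = 42/6 = 7; σ²_F = ((17−1)/6)² = 7.111
te_G = (1 + 4·2 + 15)/6 = 24/6 = 4; σ²_G = ((15−1)/6)² = 5.444

Forward pass:
ES_A = 0; EF_A = 9
ES_B = 0; EF_B = 7
ES_C = 9; EF_C = 9+14 = 23
ES_D = 9; EF_D = 9+4 = 13
ES_E = 9; EF_E = 9+5 = 14
ES_F = max(EF_C=23, EF_D=13) = 23; EF_F = 23+7 = 30
ES_G = max(EF_B=7, EF_E=14, EF_F=30) = 30; EF_G = 30+4 = 34
Expected project duration μ = 34 weeks. Critical path: A → C → F → G.

Variance along critical path = 2.778 + 0.444 + 7.111 + 5.444 = 15.778; σ = 3.972 weeks.
D = μ + z·σ = 34 + 1.645·3.972 = 40.5 weeks

40.5 weeks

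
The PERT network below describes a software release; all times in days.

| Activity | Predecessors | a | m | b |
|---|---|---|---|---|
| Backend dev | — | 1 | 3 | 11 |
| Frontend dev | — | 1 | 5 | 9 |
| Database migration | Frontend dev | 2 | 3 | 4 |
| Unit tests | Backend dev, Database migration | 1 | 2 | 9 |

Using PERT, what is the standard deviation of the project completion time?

1.91 days

te_Backend dev = (1 + 4·3 + 11)/6 = 24/6 = 4; σ²_Backend dev = ((11−1)/6)² = 2.778
te_Frontend dev = (1 + 4·5 + 9)/6 = 30/6 = 5; σ²_Frontend dev = ((9−1)/6)² = 1.778
te_Database migration = (2 + 4·3 + 4)/6 = 18/6 = 3; σ²_Database migration = ((4−2)/6)² = 0.111
te_Unit tests = (1 + 4·2 + 9)/6 = 18/6 = 3; σ²_Unit tests = ((9−1)/6)² = 1.778

Forward pass:
ES_Backend dev = 0; EF_Backend dev = 4
ES_Frontend dev = 0; EF_Frontend dev = 5
ES_Database migration = 5; EF_Database migration = 5+3 = 8
ES_Unit tests = max(EF_Backend dev=4, EF_Database migration=8) = 8; EF_Unit tests = 8+3 = 11
Expected project duration μ = 11 days. Critical path: Frontend dev → Database migration → Unit tests.

Variance along critical path = 1.778 + 0.111 + 1.778 = 3.667
σ = √3.667 = 1.915 days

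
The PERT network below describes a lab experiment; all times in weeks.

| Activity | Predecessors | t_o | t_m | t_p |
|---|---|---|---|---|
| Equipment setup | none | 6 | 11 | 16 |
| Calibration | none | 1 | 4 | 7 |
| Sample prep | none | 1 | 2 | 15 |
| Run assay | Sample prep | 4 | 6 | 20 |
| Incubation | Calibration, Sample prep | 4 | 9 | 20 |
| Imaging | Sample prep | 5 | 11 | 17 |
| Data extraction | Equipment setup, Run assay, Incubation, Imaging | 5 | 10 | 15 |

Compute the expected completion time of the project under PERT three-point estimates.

25 weeks

te_Equipment setup = (6 + 4·11 + 16)/6 = 66/6 = 11
te_Calibration = (1 + 4·4 + 7)/6 = 24/6 = 4
te_Sample prep = (1 + 4·2 + 15)/6 = 24/6 = 4
te_Run assay = (4 + 4·6 + 20)/6 = 48/6 = 8
te_Incubation = (4 + 4·9 + 20)/6 = 60/6 = 10
te_Imaging = (5 + 4·11 + 17)/6 = 66/6 = 11
te_Data extraction = (5 + 4·10 + 15)/6 = 60/6 = 10

Forward pass:
ES_Equipment setup = 0; EF_Equipment setup = 11
ES_Calibration = 0; EF_Calibration = 4
ES_Sample prep = 0; EF_Sample prep = 4
ES_Run assay = 4; EF_Run assay = 4+8 = 12
ES_Incubation = max(EF_Calibration=4, EF_Sample prep=4) = 4; EF_Incubation = 4+10 = 14
ES_Imaging = 4; EF_Imaging = 4+11 = 15
ES_Data extraction = max(EF_Equipment setup=11, EF_Run assay=12, EF_Incubation=14, EF_Imaging=15) = 15; EF_Data extraction = 15+10 = 25
Expected project duration μ = 25 weeks. Critical path: Sample prep → Imaging → Data extraction.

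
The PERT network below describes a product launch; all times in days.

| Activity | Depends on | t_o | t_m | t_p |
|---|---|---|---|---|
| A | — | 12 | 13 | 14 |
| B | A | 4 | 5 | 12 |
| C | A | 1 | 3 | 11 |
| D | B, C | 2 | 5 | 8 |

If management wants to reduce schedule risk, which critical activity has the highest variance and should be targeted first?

B

te_A = (12 + 4·13 + 14)/6 = 78/6 = 13; σ²_A = ((14−12)/6)² = 0.111
te_B = (4 + 4·5 + 12)/6 = 36/6 = 6; σ²_B = ((12−4)/6)² = 1.778
te_C = (1 + 4·3 + 11)/6 = 24/6 = 4; σ²_C = ((11−1)/6)² = 2.778
te_D = (2 + 4·5 + 8)/6 = 30/6 = 5; σ²_D = ((8−2)/6)² = 1.000

Forward pass:
ES_A = 0; EF_A = 13
ES_B = 13; EF_B = 13+6 = 19
ES_C = 13; EF_C = 13+4 = 17
ES_D = max(EF_B=19, EF_C=17) = 19; EF_D = 19+5 = 24
Expected project duration μ = 24 days. Critical path: A → B → D.

Variances on critical path: σ²_A=0.111, σ²_B=1.778, σ²_D=1.000.
Largest is σ²_B = 1.778.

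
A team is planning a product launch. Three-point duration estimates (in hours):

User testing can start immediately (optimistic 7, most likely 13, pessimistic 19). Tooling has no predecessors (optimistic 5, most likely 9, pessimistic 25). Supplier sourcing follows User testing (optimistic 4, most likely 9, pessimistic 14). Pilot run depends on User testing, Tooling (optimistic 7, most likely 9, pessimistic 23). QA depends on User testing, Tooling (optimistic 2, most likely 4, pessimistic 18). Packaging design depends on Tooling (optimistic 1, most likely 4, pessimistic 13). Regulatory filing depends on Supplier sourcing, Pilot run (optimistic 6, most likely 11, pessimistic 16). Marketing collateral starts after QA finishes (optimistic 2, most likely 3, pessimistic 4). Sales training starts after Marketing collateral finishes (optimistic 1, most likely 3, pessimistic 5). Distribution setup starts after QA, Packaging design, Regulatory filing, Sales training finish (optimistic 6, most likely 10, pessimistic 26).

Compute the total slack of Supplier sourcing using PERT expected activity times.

2 hours

te_User testing = (7 + 4·13 + 19)/6 = 78/6 = 13
te_Tooling = (5 + 4·9 + 25)/6 = 66/6 = 11
te_Supplier sourcing = (4 + 4·9 + 14)/6 = 54/6 = 9
te_Pilot run = (7 + 4·9 + 23)/6 = 66/6 = 11
te_QA = (2 + 4·4 + 18)/6 = 36/6 = 6
te_Packaging design = (1 + 4·4 + 13)/6 = 30/6 = 5
te_Regulatory filing = (6 + 4·11 + 16)/6 = 66/6 = 11
te_Marketing collateral = (2 + 4·3 + 4)/6 = 18/6 = 3
te_Sales training = (1 + 4·3 + 5)/6 = 18/6 = 3
te_Distribution setup = (6 + 4·10 + 26)/6 = 72/6 = 12

Forward pass:
ES_User testing = 0; EF_User testing = 13
ES_Tooling = 0; EF_Tooling = 11
ES_Supplier sourcing = 13; EF_Supplier sourcing = 13+9 = 22
ES_Pilot run = max(EF_User testing=13, EF_Tooling=11) = 13; EF_Pilot run = 13+11 = 24
ES_QA = max(EF_User testing=13, EF_Tooling=11) = 13; EF_QA = 13+6 = 19
ES_Packaging design = 11; EF_Packaging design = 11+5 = 16
ES_Regulatory filing = max(EF_Supplier sourcing=22, EF_Pilot run=24) = 24; EF_Regulatory filing = 24+11 = 35
ES_Marketing collateral = 19; EF_Marketing collateral = 19+3 = 22
ES_Sales training = 22; EF_Sales training = 22+3 = 25
ES_Distribution setup = max(EF_QA=19, EF_Packaging design=16, EF_Regulatory filing=35, EF_Sales training=25) = 35; EF_Distribution setup = 35+12 = 47
Expected project duration μ = 47 hours. Critical path: User testing → Pilot run → Regulatory filing → Distribution setup.

Backward pass:
LF_Distribution setup = 47; LS_Distribution setup = 47−12 = 35
LF_Sales training = LS_Distribution setup = 35; LS_Sales training = 35−3 = 32
LF_Marketing collateral = LS_Sales training = 32; LS_Marketing collateral = 32−3 = 29
LF_Regulatory filing = LS_Distribution setup = 35; LS_Regulatory filing = 35−11 = 24
LF_Packaging design = LS_Distribution setup = 35; LS_Packaging design = 35−5 = 30
LF_QA = min(LS_Marketing collateral=29, LS_Distribution setup=35) = 29; LS_QA = 29−6 = 23
LF_Pilot run = LS_Regulatory filing = 24; LS_Pilot run = 24−11 = 13
LF_Supplier sourcing = LS_Regulatory filing = 24; LS_Supplier sourcing = 24−9 = 15
LF_Tooling = min(LS_Pilot run=13, LS_QA=23, LS_Packaging design=30) = 13; LS_Tooling = 13−11 = 2
LF_User testing = min(LS_Supplier sourcing=15, LS_Pilot run=13, LS_QA=23) = 13; LS_User testing = 13−13 = 0
Slack_Supplier sourcing = LS_Supplier sourcing − ES_Supplier sourcing = 15 − 13 = 2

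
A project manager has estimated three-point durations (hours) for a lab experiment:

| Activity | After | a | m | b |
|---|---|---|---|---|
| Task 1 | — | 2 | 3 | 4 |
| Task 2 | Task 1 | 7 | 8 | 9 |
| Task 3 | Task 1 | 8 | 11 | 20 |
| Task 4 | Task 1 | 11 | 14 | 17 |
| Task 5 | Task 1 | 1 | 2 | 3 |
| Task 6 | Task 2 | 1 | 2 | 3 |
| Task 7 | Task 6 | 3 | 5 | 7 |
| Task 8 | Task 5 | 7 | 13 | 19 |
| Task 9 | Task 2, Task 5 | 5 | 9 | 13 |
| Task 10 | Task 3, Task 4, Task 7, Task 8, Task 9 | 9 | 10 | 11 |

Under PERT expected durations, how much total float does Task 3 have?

te_Task 1 = (2 + 4·3 + 4)/6 = 18/6 = 3
te_Task 2 = (7 + 4·8 + 9)/6 = 48/6 = 8
te_Task 3 = (8 + 4·11 + 20)/6 = 72/6 = 12
te_Task 4 = (11 + 4·14 + 17)/6 = 84/6 = 14
te_Task 5 = (1 + 4·2 + 3)/6 = 12/6 = 2
te_Task 6 = (1 + 4·2 + 3)/6 = 12/6 = 2
te_Task 7 = (3 + 4·5 + 7)/6 = 30/6 = 5
te_Task 8 = (7 + 4·13 + 19)/6 = 78/6 = 13
te_Task 9 = (5 + 4·9 + 13)/6 = 54/6 = 9
te_Task 10 = (9 + 4·10 + 11)/6 = 60/6 = 10

Forward pass:
ES_Task 1 = 0; EF_Task 1 = 3
ES_Task 2 = 3; EF_Task 2 = 3+8 = 11
ES_Task 3 = 3; EF_Task 3 = 3+12 = 15
ES_Task 4 = 3; EF_Task 4 = 3+14 = 17
ES_Task 5 = 3; EF_Task 5 = 3+2 = 5
ES_Task 6 = 11; EF_Task 6 = 11+2 = 13
ES_Task 7 = 13; EF_Task 7 = 13+5 = 18
ES_Task 8 = 5; EF_Task 8 = 5+13 = 18
ES_Task 9 = max(EF_Task 2=11, EF_Task 5=5) = 11; EF_Task 9 = 11+9 = 20
ES_Task 10 = max(EF_Task 3=15, EF_Task 4=17, EF_Task 7=18, EF_Task 8=18, EF_Task 9=20) = 20; EF_Task 10 = 20+10 = 30
Expected project duration μ = 30 hours. Critical path: Task 1 → Task 2 → Task 9 → Task 10.

Backward pass:
LF_Task 10 = 30; LS_Task 10 = 30−10 = 20
LF_Task 9 = LS_Task 10 = 20; LS_Task 9 = 20−9 = 11
LF_Task 8 = LS_Task 10 = 20; LS_Task 8 = 20−13 = 7
LF_Task 7 = LS_Task 10 = 20; LS_Task 7 = 20−5 = 15
LF_Task 6 = LS_Task 7 = 15; LS_Task 6 = 15−2 = 13
LF_Task 5 = min(LS_Task 8=7, LS_Task 9=11) = 7; LS_Task 5 = 7−2 = 5
LF_Task 4 = LS_Task 10 = 20; LS_Task 4 = 20−14 = 6
LF_Task 3 = LS_Task 10 = 20; LS_Task 3 = 20−12 = 8
LF_Task 2 = min(LS_Task 6=13, LS_Task 9=11) = 11; LS_Task 2 = 11−8 = 3
LF_Task 1 = min(LS_Task 2=3, LS_Task 3=8, LS_Task 4=6, LS_Task 5=5) = 3; LS_Task 1 = 3−3 = 0
Slack_Task 3 = LS_Task 3 − ES_Task 3 = 8 − 3 = 5

5 hours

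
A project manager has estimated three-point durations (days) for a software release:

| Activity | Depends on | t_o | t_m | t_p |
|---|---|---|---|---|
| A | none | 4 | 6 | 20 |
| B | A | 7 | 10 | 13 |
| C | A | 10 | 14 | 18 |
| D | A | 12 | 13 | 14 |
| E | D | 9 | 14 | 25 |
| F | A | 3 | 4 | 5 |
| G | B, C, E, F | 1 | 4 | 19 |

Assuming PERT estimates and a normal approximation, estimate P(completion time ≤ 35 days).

te_A = (4 + 4·6 + 20)/6 = 48/6 = 8; σ²_A = ((20−4)/6)² = 7.111
te_B = (7 + 4·10 + 13)/6 = 60/6 = 10; σ²_B = ((13−7)/6)² = 1.000
te_C = (10 + 4·14 + 18)/6 = 84/6 = 14; σ²_C = ((18−10)/6)² = 1.778
te_D = (12 + 4·13 + 14)/6 = 78/6 = 13; σ²_D = ((14−12)/6)² = 0.111
te_E = (9 + 4·14 + 25)/6 = 90/6 = 15; σ²_E = ((25−9)/6)² = 7.111
te_F = (3 + 4·4 + 5)/6 = 24/6 = 4; σ²_F = ((5−3)/6)² = 0.111
te_G = (1 + 4·4 + 19)/6 = 36/6 = 6; σ²_G = ((19−1)/6)² = 9.000

Forward pass:
ES_A = 0; EF_A = 8
ES_B = 8; EF_B = 8+10 = 18
ES_C = 8; EF_C = 8+14 = 22
ES_D = 8; EF_D = 8+13 = 21
ES_E = 21; EF_E = 21+15 = 36
ES_F = 8; EF_F = 8+4 = 12
ES_G = max(EF_B=18, EF_C=22, EF_E=36, EF_F=12) = 36; EF_G = 36+6 = 42
Expected project duration μ = 42 days. Critical path: A → D → E → G.

Variance along critical path = 7.111 + 0.111 + 7.111 + 9.000 = 23.333; σ = √23.333 = 4.830 days.
Z = (35 − 42) / 4.830 = -1.449
P(T ≤ 35) = Φ(-1.449) ≈ 0.074

0.074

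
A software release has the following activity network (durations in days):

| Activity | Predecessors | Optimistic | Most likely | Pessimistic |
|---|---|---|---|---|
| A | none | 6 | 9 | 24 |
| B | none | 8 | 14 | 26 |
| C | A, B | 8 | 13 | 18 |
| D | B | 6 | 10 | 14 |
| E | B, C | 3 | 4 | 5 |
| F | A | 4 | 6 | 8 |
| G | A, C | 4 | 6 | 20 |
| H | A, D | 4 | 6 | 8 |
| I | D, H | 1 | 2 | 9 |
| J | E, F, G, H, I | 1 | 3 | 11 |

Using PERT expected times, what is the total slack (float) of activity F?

te_A = (6 + 4·9 + 24)/6 = 66/6 = 11
te_B = (8 + 4·14 + 26)/6 = 90/6 = 15
te_C = (8 + 4·13 + 18)/6 = 78/6 = 13
te_D = (6 + 4·10 + 14)/6 = 60/6 = 10
te_E = (3 + 4·4 + 5)/6 = 24/6 = 4
te_F = (4 + 4·6 + 8)/6 = 36/6 = 6
te_G = (4 + 4·6 + 20)/6 = 48/6 = 8
te_H = (4 + 4·6 + 8)/6 = 36/6 = 6
te_I = (1 + 4·2 + 9)/6 = 18/6 = 3
te_J = (1 + 4·3 + 11)/6 = 24/6 = 4

Forward pass:
ES_A = 0; EF_A = 11
ES_B = 0; EF_B = 15
ES_C = max(EF_A=11, EF_B=15) = 15; EF_C = 15+13 = 28
ES_D = 15; EF_D = 15+10 = 25
ES_E = max(EF_B=15, EF_C=28) = 28; EF_E = 28+4 = 32
ES_F = 11; EF_F = 11+6 = 17
ES_G = max(EF_A=11, EF_C=28) = 28; EF_G = 28+8 = 36
ES_H = max(EF_A=11, EF_D=25) = 25; EF_H = 25+6 = 31
ES_I = max(EF_D=25, EF_H=31) = 31; EF_I = 31+3 = 34
ES_J = max(EF_E=32, EF_F=17, EF_G=36, EF_H=31, EF_I=34) = 36; EF_J = 36+4 = 40
Expected project duration μ = 40 days. Critical path: B → C → G → J.

Backward pass:
LF_J = 40; LS_J = 40−4 = 36
LF_I = LS_J = 36; LS_I = 36−3 = 33
LF_H = min(LS_I=33, LS_J=36) = 33; LS_H = 33−6 = 27
LF_G = LS_J = 36; LS_G = 36−8 = 28
LF_F = LS_J = 36; LS_F = 36−6 = 30
LF_E = LS_J = 36; LS_E = 36−4 = 32
LF_D = min(LS_H=27, LS_I=33) = 27; LS_D = 27−10 = 17
LF_C = min(LS_E=32, LS_G=28) = 28; LS_C = 28−13 = 15
LF_B = min(LS_C=15, LS_D=17, LS_E=32) = 15; LS_B = 15−15 = 0
LF_A = min(LS_C=15, LS_F=30, LS_G=28, LS_H=27) = 15; LS_A = 15−11 = 4
Slack_F = LS_F − ES_F = 30 − 11 = 19

19 days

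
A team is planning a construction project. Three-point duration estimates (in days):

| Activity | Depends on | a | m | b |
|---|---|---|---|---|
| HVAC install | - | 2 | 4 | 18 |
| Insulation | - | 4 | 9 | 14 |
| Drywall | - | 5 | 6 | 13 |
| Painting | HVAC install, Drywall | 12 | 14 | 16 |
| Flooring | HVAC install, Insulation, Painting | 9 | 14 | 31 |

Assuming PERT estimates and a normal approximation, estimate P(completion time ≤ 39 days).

te_HVAC install = (2 + 4·4 + 18)/6 = 36/6 = 6; σ²_HVAC install = ((18−2)/6)² = 7.111
te_Insulation = (4 + 4·9 + 14)/6 = 54/6 = 9; σ²_Insulation = ((14−4)/6)² = 2.778
te_Drywall = (5 + 4·6 + 13)/6 = 42/6 = 7; σ²_Drywall = ((13−5)/6)² = 1.778
te_Painting = (12 + 4·14 + 16)/6 = 84/6 = 14; σ²_Painting = ((16−12)/6)² = 0.444
te_Flooring = (9 + 4·14 + 31)/6 = 96/6 = 16; σ²_Flooring = ((31−9)/6)² = 13.444

Forward pass:
ES_HVAC install = 0; EF_HVAC install = 6
ES_Insulation = 0; EF_Insulation = 9
ES_Drywall = 0; EF_Drywall = 7
ES_Painting = max(EF_HVAC install=6, EF_Drywall=7) = 7; EF_Painting = 7+14 = 21
ES_Flooring = max(EF_HVAC install=6, EF_Insulation=9, EF_Painting=21) = 21; EF_Flooring = 21+16 = 37
Expected project duration μ = 37 days. Critical path: Drywall → Painting → Flooring.

Variance along critical path = 1.778 + 0.444 + 13.444 = 15.667; σ = √15.667 = 3.958 days.
Z = (39 − 37) / 3.958 = 0.505
P(T ≤ 39) = Φ(0.505) ≈ 0.693

0.693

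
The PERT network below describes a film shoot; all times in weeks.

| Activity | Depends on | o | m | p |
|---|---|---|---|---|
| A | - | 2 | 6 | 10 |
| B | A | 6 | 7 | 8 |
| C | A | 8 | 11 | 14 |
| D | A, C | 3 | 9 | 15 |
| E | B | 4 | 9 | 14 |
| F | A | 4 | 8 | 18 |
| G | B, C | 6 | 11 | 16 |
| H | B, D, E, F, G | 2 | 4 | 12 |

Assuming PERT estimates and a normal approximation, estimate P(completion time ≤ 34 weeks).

0.635

te_A = (2 + 4·6 + 10)/6 = 36/6 = 6; σ²_A = ((10−2)/6)² = 1.778
te_B = (6 + 4·7 + 8)/6 = 42/6 = 7; σ²_B = ((8−6)/6)² = 0.111
te_C = (8 + 4·11 + 14)/6 = 66/6 = 11; σ²_C = ((14−8)/6)² = 1.000
te_D = (3 + 4·9 + 15)/6 = 54/6 = 9; σ²_D = ((15−3)/6)² = 4.000
te_E = (4 + 4·9 + 14)/6 = 54/6 = 9; σ²_E = ((14−4)/6)² = 2.778
te_F = (4 + 4·8 + 18)/6 = 54/6 = 9; σ²_F = ((18−4)/6)² = 5.444
te_G = (6 + 4·11 + 16)/6 = 66/6 = 11; σ²_G = ((16−6)/6)² = 2.778
te_H = (2 + 4·4 + 12)/6 = 30/6 = 5; σ²_H = ((12−2)/6)² = 2.778

Forward pass:
ES_A = 0; EF_A = 6
ES_B = 6; EF_B = 6+7 = 13
ES_C = 6; EF_C = 6+11 = 17
ES_D = max(EF_A=6, EF_C=17) = 17; EF_D = 17+9 = 26
ES_E = 13; EF_E = 13+9 = 22
ES_F = 6; EF_F = 6+9 = 15
ES_G = max(EF_B=13, EF_C=17) = 17; EF_G = 17+11 = 28
ES_H = max(EF_B=13, EF_D=26, EF_E=22, EF_F=15, EF_G=28) = 28; EF_H = 28+5 = 33
Expected project duration μ = 33 weeks. Critical path: A → C → G → H.

Variance along critical path = 1.778 + 1.000 + 2.778 + 2.778 = 8.333; σ = √8.333 = 2.887 weeks.
Z = (34 − 33) / 2.887 = 0.346
P(T ≤ 34) = Φ(0.346) ≈ 0.635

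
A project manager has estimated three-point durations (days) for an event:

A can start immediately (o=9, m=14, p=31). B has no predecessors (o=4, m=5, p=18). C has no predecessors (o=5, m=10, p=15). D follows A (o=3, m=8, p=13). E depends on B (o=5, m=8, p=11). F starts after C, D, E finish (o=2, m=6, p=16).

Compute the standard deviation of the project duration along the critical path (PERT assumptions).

te_A = (9 + 4·14 + 31)/6 = 96/6 = 16; σ²_A = ((31−9)/6)² = 13.444
te_B = (4 + 4·5 + 18)/6 = 42/6 = 7; σ²_B = ((18−4)/6)² = 5.444
te_C = (5 + 4·10 + 15)/6 = 60/6 = 10; σ²_C = ((15−5)/6)² = 2.778
te_D = (3 + 4·8 + 13)/6 = 48/6 = 8; σ²_D = ((13−3)/6)² = 2.778
te_E = (5 + 4·8 + 11)/6 = 48/6 = 8; σ²_E = ((11−5)/6)² = 1.000
te_F = (2 + 4·6 + 16)/6 = 42/6 = 7; σ²_F = ((16−2)/6)² = 5.444

Forward pass:
ES_A = 0; EF_A = 16
ES_B = 0; EF_B = 7
ES_C = 0; EF_C = 10
ES_D = 16; EF_D = 16+8 = 24
ES_E = 7; EF_E = 7+8 = 15
ES_F = max(EF_C=10, EF_D=24, EF_E=15) = 24; EF_F = 24+7 = 31
Expected project duration μ = 31 days. Critical path: A → D → F.

Variance along critical path = 13.444 + 2.778 + 5.444 = 21.667
σ = √21.667 = 4.655 days

4.65 days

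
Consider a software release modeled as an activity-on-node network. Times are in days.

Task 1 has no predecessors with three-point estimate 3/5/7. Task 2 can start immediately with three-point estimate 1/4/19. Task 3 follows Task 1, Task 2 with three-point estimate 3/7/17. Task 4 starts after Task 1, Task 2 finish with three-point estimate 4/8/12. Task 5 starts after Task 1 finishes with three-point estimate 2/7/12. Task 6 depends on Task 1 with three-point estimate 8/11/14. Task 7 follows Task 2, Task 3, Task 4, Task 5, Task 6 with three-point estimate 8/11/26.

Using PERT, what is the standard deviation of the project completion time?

3.23 days

te_Task 1 = (3 + 4·5 + 7)/6 = 30/6 = 5; σ²_Task 1 = ((7−3)/6)² = 0.444
te_Task 2 = (1 + 4·4 + 19)/6 = 36/6 = 6; σ²_Task 2 = ((19−1)/6)² = 9.000
te_Task 3 = (3 + 4·7 + 17)/6 = 48/6 = 8; σ²_Task 3 = ((17−3)/6)² = 5.444
te_Task 4 = (4 + 4·8 + 12)/6 = 48/6 = 8; σ²_Task 4 = ((12−4)/6)² = 1.778
te_Task 5 = (2 + 4·7 + 12)/6 = 42/6 = 7; σ²_Task 5 = ((12−2)/6)² = 2.778
te_Task 6 = (8 + 4·11 + 14)/6 = 66/6 = 11; σ²_Task 6 = ((14−8)/6)² = 1.000
te_Task 7 = (8 + 4·11 + 26)/6 = 78/6 = 13; σ²_Task 7 = ((26−8)/6)² = 9.000

Forward pass:
ES_Task 1 = 0; EF_Task 1 = 5
ES_Task 2 = 0; EF_Task 2 = 6
ES_Task 3 = max(EF_Task 1=5, EF_Task 2=6) = 6; EF_Task 3 = 6+8 = 14
ES_Task 4 = max(EF_Task 1=5, EF_Task 2=6) = 6; EF_Task 4 = 6+8 = 14
ES_Task 5 = 5; EF_Task 5 = 5+7 = 12
ES_Task 6 = 5; EF_Task 6 = 5+11 = 16
ES_Task 7 = max(EF_Task 2=6, EF_Task 3=14, EF_Task 4=14, EF_Task 5=12, EF_Task 6=16) = 16; EF_Task 7 = 16+13 = 29
Expected project duration μ = 29 days. Critical path: Task 1 → Task 6 → Task 7.

Variance along critical path = 0.444 + 1.000 + 9.000 = 10.444
σ = √10.444 = 3.232 days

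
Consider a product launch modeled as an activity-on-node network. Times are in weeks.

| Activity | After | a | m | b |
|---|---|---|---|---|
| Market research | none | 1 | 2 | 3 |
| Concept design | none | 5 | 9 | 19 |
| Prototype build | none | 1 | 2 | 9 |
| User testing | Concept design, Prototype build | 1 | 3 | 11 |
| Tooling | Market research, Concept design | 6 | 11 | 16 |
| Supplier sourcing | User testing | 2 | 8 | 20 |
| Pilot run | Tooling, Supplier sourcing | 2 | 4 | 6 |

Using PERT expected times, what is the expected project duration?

27 weeks

te_Market research = (1 + 4·2 + 3)/6 = 12/6 = 2
te_Concept design = (5 + 4·9 + 19)/6 = 60/6 = 10
te_Prototype build = (1 + 4·2 + 9)/6 = 18/6 = 3
te_User testing = (1 + 4·3 + 11)/6 = 24/6 = 4
te_Tooling = (6 + 4·11 + 16)/6 = 66/6 = 11
te_Supplier sourcing = (2 + 4·8 + 20)/6 = 54/6 = 9
te_Pilot run = (2 + 4·4 + 6)/6 = 24/6 = 4

Forward pass:
ES_Market research = 0; EF_Market research = 2
ES_Concept design = 0; EF_Concept design = 10
ES_Prototype build = 0; EF_Prototype build = 3
ES_User testing = max(EF_Concept design=10, EF_Prototype build=3) = 10; EF_User testing = 10+4 = 14
ES_Tooling = max(EF_Market research=2, EF_Concept design=10) = 10; EF_Tooling = 10+11 = 21
ES_Supplier sourcing = 14; EF_Supplier sourcing = 14+9 = 23
ES_Pilot run = max(EF_Tooling=21, EF_Supplier sourcing=23) = 23; EF_Pilot run = 23+4 = 27
Expected project duration μ = 27 weeks. Critical path: Concept design → User testing → Supplier sourcing → Pilot run.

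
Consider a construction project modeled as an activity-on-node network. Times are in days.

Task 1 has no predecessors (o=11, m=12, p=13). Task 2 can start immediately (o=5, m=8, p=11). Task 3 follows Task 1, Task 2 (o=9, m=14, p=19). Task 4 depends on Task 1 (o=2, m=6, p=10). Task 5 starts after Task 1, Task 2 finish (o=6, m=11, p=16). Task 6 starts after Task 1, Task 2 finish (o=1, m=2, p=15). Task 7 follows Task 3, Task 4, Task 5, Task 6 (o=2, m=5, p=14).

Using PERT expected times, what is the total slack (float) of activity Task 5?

te_Task 1 = (11 + 4·12 + 13)/6 = 72/6 = 12
te_Task 2 = (5 + 4·8 + 11)/6 = 48/6 = 8
te_Task 3 = (9 + 4·14 + 19)/6 = 84/6 = 14
te_Task 4 = (2 + 4·6 + 10)/6 = 36/6 = 6
te_Task 5 = (6 + 4·11 + 16)/6 = 66/6 = 11
te_Task 6 = (1 + 4·2 + 15)/6 = 24/6 = 4
te_Task 7 = (2 + 4·5 + 14)/6 = 36/6 = 6

Forward pass:
ES_Task 1 = 0; EF_Task 1 = 12
ES_Task 2 = 0; EF_Task 2 = 8
ES_Task 3 = max(EF_Task 1=12, EF_Task 2=8) = 12; EF_Task 3 = 12+14 = 26
ES_Task 4 = 12; EF_Task 4 = 12+6 = 18
ES_Task 5 = max(EF_Task 1=12, EF_Task 2=8) = 12; EF_Task 5 = 12+11 = 23
ES_Task 6 = max(EF_Task 1=12, EF_Task 2=8) = 12; EF_Task 6 = 12+4 = 16
ES_Task 7 = max(EF_Task 3=26, EF_Task 4=18, EF_Task 5=23, EF_Task 6=16) = 26; EF_Task 7 = 26+6 = 32
Expected project duration μ = 32 days. Critical path: Task 1 → Task 3 → Task 7.

Backward pass:
LF_Task 7 = 32; LS_Task 7 = 32−6 = 26
LF_Task 6 = LS_Task 7 = 26; LS_Task 6 = 26−4 = 22
LF_Task 5 = LS_Task 7 = 26; LS_Task 5 = 26−11 = 15
LF_Task 4 = LS_Task 7 = 26; LS_Task 4 = 26−6 = 20
LF_Task 3 = LS_Task 7 = 26; LS_Task 3 = 26−14 = 12
LF_Task 2 = min(LS_Task 3=12, LS_Task 5=15, LS_Task 6=22) = 12; LS_Task 2 = 12−8 = 4
LF_Task 1 = min(LS_Task 3=12, LS_Task 4=20, LS_Task 5=15, LS_Task 6=22) = 12; LS_Task 1 = 12−12 = 0
Slack_Task 5 = LS_Task 5 − ES_Task 5 = 15 − 12 = 3

3 days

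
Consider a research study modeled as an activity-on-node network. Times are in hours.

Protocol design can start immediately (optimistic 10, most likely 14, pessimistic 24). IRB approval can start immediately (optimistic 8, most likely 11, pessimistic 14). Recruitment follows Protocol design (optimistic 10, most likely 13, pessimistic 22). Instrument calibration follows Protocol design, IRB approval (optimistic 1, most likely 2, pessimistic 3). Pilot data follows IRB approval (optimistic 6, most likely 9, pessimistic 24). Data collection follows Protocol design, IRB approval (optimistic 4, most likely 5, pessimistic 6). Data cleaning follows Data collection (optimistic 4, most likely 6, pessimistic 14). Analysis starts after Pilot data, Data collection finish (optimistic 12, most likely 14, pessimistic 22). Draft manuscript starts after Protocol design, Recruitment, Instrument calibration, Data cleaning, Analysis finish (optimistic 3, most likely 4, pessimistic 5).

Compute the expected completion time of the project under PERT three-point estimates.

41 hours

te_Protocol design = (10 + 4·14 + 24)/6 = 90/6 = 15
te_IRB approval = (8 + 4·11 + 14)/6 = 66/6 = 11
te_Recruitment = (10 + 4·13 + 22)/6 = 84/6 = 14
te_Instrument calibration = (1 + 4·2 + 3)/6 = 12/6 = 2
te_Pilot data = (6 + 4·9 + 24)/6 = 66/6 = 11
te_Data collection = (4 + 4·5 + 6)/6 = 30/6 = 5
te_Data cleaning = (4 + 4·6 + 14)/6 = 42/6 = 7
te_Analysis = (12 + 4·14 + 22)/6 = 90/6 = 15
te_Draft manuscript = (3 + 4·4 + 5)/6 = 24/6 = 4

Forward pass:
ES_Protocol design = 0; EF_Protocol design = 15
ES_IRB approval = 0; EF_IRB approval = 11
ES_Recruitment = 15; EF_Recruitment = 15+14 = 29
ES_Instrument calibration = max(EF_Protocol design=15, EF_IRB approval=11) = 15; EF_Instrument calibration = 15+2 = 17
ES_Pilot data = 11; EF_Pilot data = 11+11 = 22
ES_Data collection = max(EF_Protocol design=15, EF_IRB approval=11) = 15; EF_Data collection = 15+5 = 20
ES_Data cleaning = 20; EF_Data cleaning = 20+7 = 27
ES_Analysis = max(EF_Pilot data=22, EF_Data collection=20) = 22; EF_Analysis = 22+15 = 37
ES_Draft manuscript = max(EF_Protocol design=15, EF_Recruitment=29, EF_Instrument calibration=17, EF_Data cleaning=27, EF_Analysis=37) = 37; EF_Draft manuscript = 37+4 = 41
Expected project duration μ = 41 hours. Critical path: IRB approval → Pilot data → Analysis → Draft manuscript.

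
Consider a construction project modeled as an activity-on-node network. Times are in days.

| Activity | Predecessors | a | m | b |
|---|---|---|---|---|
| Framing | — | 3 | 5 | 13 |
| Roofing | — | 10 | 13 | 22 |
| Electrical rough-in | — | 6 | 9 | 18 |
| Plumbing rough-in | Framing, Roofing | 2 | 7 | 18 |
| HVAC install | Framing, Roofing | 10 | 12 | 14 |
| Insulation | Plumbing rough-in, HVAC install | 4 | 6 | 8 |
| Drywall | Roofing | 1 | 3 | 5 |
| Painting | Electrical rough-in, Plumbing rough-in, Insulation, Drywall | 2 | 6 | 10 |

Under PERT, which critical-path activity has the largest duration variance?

te_Framing = (3 + 4·5 + 13)/6 = 36/6 = 6; σ²_Framing = ((13−3)/6)² = 2.778
te_Roofing = (10 + 4·13 + 22)/6 = 84/6 = 14; σ²_Roofing = ((22−10)/6)² = 4.000
te_Electrical rough-in = (6 + 4·9 + 18)/6 = 60/6 = 10; σ²_Electrical rough-in = ((18−6)/6)² = 4.000
te_Plumbing rough-in = (2 + 4·7 + 18)/6 = 48/6 = 8; σ²_Plumbing rough-in = ((18−2)/6)² = 7.111
te_HVAC install = (10 + 4·12 + 14)/6 = 72/6 = 12; σ²_HVAC install = ((14−10)/6)² = 0.444
te_Insulation = (4 + 4·6 + 8)/6 = 36/6 = 6; σ²_Insulation = ((8−4)/6)² = 0.444
te_Drywall = (1 + 4·3 + 5)/6 = 18/6 = 3; σ²_Drywall = ((5−1)/6)² = 0.444
te_Painting = (2 + 4·6 + 10)/6 = 36/6 = 6; σ²_Painting = ((10−2)/6)² = 1.778

Forward pass:
ES_Framing = 0; EF_Framing = 6
ES_Roofing = 0; EF_Roofing = 14
ES_Electrical rough-in = 0; EF_Electrical rough-in = 10
ES_Plumbing rough-in = max(EF_Framing=6, EF_Roofing=14) = 14; EF_Plumbing rough-in = 14+8 = 22
ES_HVAC install = max(EF_Framing=6, EF_Roofing=14) = 14; EF_HVAC install = 14+12 = 26
ES_Insulation = max(EF_Plumbing rough-in=22, EF_HVAC install=26) = 26; EF_Insulation = 26+6 = 32
ES_Drywall = 14; EF_Drywall = 14+3 = 17
ES_Painting = max(EF_Electrical rough-in=10, EF_Plumbing rough-in=22, EF_Insulation=32, EF_Drywall=17) = 32; EF_Painting = 32+6 = 38
Expected project duration μ = 38 days. Critical path: Roofing → HVAC install → Insulation → Painting.

Variances on critical path: σ²_Roofing=4.000, σ²_HVAC install=0.444, σ²_Insulation=0.444, σ²_Painting=1.778.
Largest is σ²_Roofing = 4.000.

Roofing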